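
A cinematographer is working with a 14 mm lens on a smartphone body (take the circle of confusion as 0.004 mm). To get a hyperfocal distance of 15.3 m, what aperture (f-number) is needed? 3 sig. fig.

f/3.21

Rearrange H = f²/(N·c) + f for N: N = f² / ((H − f)·c).
N = 14² / ((15300 − 14) × 0.004) = 196 / 61.14 ≈ 3.21.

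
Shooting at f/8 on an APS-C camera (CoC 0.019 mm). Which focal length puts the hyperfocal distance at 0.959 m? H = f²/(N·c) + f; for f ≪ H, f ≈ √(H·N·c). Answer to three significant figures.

From H = f²/(N·c) + f, with f ≪ H: f ≈ √(H·N·c) = √(959 × 8 × 0.019) = √145.77 ≈ 12.07 mm.
Exact: f² + N·c·f − N·c·H = 0 ⇒ f = (−N·c + √((N·c)² + 4·N·c·H))/2 = (−0.152 + √583.10)/2 ≈ 11.998 mm ≈ 12.0 mm.

12.0 mm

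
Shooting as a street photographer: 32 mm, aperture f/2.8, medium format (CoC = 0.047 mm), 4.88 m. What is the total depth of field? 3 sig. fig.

Hyperfocal distance H = f²/(N·c) + f = 32²/(2.8 × 0.047) + 32 = 1024/0.1316 + 32 ≈ 7813.2 mm ≈ 7.813 m.
Near limit Dn = s·(H − f)/(H + s − 2f) = 4880 × (7813.2 − 32) / (7813.2 + 4880 − 2 × 32) = 4880 × 7781.2 / 12629.2 ≈ 3006.7 mm.
Far limit Df = s·(H − f)/(H − s) = 4880 × (7813.2 − 32) / (7813.2 − 4880) = 4880 × 7781.2 / 2933.2 ≈ 12945.8 mm.
Depth of field = Df − Dn = 12945.8 − 3006.7 ≈ 9939.1 mm ≈ 9.94 m.

9.94 m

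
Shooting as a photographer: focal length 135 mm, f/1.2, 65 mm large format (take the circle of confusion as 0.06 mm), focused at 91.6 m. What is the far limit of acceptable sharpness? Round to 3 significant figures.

Hyperfocal distance H = f²/(N·c) + f = 135²/(1.2 × 0.06) + 135 = 18225/0.072 + 135 ≈ 253260.0 mm ≈ 253.3 m.
Far limit Df = s·(H − f)/(H − s) = 91600 × (253260.0 − 135) / (253260.0 − 91600) = 91600 × 253125.0 / 161660.0 ≈ 143426 mm ≈ 143 m.

143 m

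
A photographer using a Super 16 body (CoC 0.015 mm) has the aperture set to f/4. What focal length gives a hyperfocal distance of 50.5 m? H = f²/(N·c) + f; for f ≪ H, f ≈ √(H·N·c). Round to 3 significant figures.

From H = f²/(N·c) + f, with f ≪ H: f ≈ √(H·N·c) = √(50500 × 4 × 0.015) = √3030.0 ≈ 55.05 mm.
Exact: f² + N·c·f − N·c·H = 0 ⇒ f = (−N·c + √((N·c)² + 4·N·c·H))/2 = (−0.06 + √12120)/2 ≈ 55.015 mm ≈ 55.0 mm.

55.0 mm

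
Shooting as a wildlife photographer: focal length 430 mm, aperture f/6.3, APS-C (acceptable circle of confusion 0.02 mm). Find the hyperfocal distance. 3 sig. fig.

1470 m

Hyperfocal distance H = f²/(N·c) + f = 430²/(6.3 × 0.02) + 430 = 184900/0.126 + 430 ≈ 1467890.3 mm ≈ 1470 m.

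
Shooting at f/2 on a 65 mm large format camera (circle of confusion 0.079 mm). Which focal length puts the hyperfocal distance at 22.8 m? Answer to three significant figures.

From H = f²/(N·c) + f, with f ≪ H: f ≈ √(H·N·c) = √(22800 × 2 × 0.079) = √3602.4 ≈ 60.02 mm.
Exact: f² + N·c·f − N·c·H = 0 ⇒ f = (−N·c + √((N·c)² + 4·N·c·H))/2 = (−0.158 + √14410)/2 ≈ 59.941 mm ≈ 59.9 mm.

59.9 mm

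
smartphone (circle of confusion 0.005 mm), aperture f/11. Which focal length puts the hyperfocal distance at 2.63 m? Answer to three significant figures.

From H = f²/(N·c) + f, with f ≪ H: f ≈ √(H·N·c) = √(2630 × 11 × 0.005) = √144.65 ≈ 12.03 mm.
The +f correction barely moves this — solving exactly, f² + N·c·f − N·c·H = 0 ⇒ f = (−N·c + √((N·c)² + 4·N·c·H))/2 = (−0.055 + √578.60)/2 ≈ 12.000 mm, so f ≈ 12.0 mm.

12.0 mm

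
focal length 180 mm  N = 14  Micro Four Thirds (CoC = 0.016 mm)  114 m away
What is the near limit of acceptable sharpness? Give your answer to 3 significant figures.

Hyperfocal distance H = f²/(N·c) + f = 180²/(14 × 0.016) + 180 = 32400/0.224 + 180 ≈ 144822.9 mm ≈ 144.8 m.
Near limit Dn = s·(H − f)/(H + s − 2f) = 114000 × (144822.9 − 180) / (144822.9 + 114000 − 2 × 180) = 114000 × 144642.9 / 258462.9 ≈ 63798 mm ≈ 63.8 m.

63.8 m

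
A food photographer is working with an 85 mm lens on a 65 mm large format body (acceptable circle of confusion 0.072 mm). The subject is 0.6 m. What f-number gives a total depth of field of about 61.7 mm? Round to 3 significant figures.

Write h = H − f = f²/(N·c). The thin-lens limits are Dn = s·h/(h + (s−f)) and Df = s·h/(h − (s−f)), so DoF = Df − Dn = 2·s·(s−f)·h / (h² − (s−f)²).
That is a quadratic in h: DoF·h² − 2·s·(s−f)·h − DoF·(s−f)² = 0 ⇒ h = (s−f)·(s + √(s² + DoF²)) / DoF = 515 × (600 + √(600² + 61.7²)) / 61.7 = 515 × (600 + 603.164) / 61.7 ≈ 10043 mm.
Then N = f²/(c·h) = 85² / (0.072 × 10043) = 7225 / 723.07 ≈ 9.99.

f/9.99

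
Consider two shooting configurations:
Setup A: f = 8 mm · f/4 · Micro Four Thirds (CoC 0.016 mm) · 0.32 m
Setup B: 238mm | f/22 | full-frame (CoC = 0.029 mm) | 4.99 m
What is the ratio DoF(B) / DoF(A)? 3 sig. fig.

2.42

Setup A: H = 8²/(4×0.016) + 8 ≈ 1008.0 mm; DoF = Df − Dn = 465.12 − 243.90 ≈ 221.22 mm.
Setup B: H = 238²/(22×0.029) + 238 ≈ 89021.7 mm; DoF = Df − Dn = 5272.18 − 4736.49 ≈ 535.69 mm.
Ratio = 535.69 / 221.22 ≈ 2.42.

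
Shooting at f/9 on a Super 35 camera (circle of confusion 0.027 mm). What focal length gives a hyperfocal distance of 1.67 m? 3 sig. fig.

From H = f²/(N·c) + f, with f ≪ H: f ≈ √(H·N·c) = √(1670 × 9 × 0.027) = √405.81 ≈ 20.14 mm.
Exact: f² + N·c·f − N·c·H = 0 ⇒ f = (−N·c + √((N·c)² + 4·N·c·H))/2 = (−0.243 + √1623.3)/2 ≈ 20.024 mm ≈ 20.0 mm.

20.0 mm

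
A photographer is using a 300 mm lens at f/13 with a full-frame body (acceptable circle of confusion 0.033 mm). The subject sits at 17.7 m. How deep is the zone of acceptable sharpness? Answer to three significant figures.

2.96 m

Hyperfocal distance H = f²/(N·c) + f = 300²/(13 × 0.033) + 300 = 90000/0.429 + 300 ≈ 210090.2 mm ≈ 210.1 m.
Near limit Dn = s·(H − f)/(H + s − 2f) = 17700 × (210090.2 − 300) / (210090.2 + 17700 − 2 × 300) = 17700 × 209790.2 / 227190.2 ≈ 16344.4 mm.
Far limit Df = s·(H − f)/(H − s) = 17700 × (210090.2 − 300) / (210090.2 − 17700) = 17700 × 209790.2 / 192390.2 ≈ 19300.8 mm.
Depth of field = Df − Dn = 19300.8 − 16344.4 ≈ 2956.4 mm ≈ 2.96 m.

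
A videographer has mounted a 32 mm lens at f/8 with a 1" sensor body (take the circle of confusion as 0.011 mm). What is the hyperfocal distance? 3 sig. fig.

11.7 m

Hyperfocal distance H = f²/(N·c) + f = 32²/(8 × 0.011) + 32 = 1024/0.088 + 32 ≈ 11668.4 mm ≈ 11.7 m.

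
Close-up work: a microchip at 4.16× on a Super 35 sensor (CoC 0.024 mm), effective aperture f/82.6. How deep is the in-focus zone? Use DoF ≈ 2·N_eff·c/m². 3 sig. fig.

At magnification m, DoF ≈ 2·N_eff·c/m² = 2 × 82.6 × 0.024 / 4.16² = 3.965 / 17.31 ≈ 0.229 mm.

0.229 mm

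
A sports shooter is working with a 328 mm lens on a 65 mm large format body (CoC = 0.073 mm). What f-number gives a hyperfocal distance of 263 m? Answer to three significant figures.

f/5.61

Rearrange H = f²/(N·c) + f for N: N = f² / ((H − f)·c).
N = 328² / ((263000 − 328) × 0.073) = 107584 / 19175 ≈ 5.61.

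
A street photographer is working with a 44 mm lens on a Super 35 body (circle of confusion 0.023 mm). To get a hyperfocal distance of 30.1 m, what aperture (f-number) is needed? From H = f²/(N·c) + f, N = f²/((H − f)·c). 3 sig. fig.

Rearrange H = f²/(N·c) + f for N: N = f² / ((H − f)·c).
N = 44² / ((30100 − 44) × 0.023) = 1936 / 691.3 ≈ 2.80.

f/2.80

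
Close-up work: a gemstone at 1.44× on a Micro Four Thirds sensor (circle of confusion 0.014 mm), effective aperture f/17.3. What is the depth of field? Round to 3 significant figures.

At magnification m, DoF ≈ 2·N_eff·c/m² = 2 × 17.3 × 0.014 / 1.44² = 0.4844 / 2.074 ≈ 0.234 mm.

0.234 mm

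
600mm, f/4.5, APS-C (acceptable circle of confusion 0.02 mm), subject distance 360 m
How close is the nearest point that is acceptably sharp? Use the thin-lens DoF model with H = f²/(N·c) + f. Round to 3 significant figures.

Hyperfocal distance H = f²/(N·c) + f = 600²/(4.5 × 0.02) + 600 = 360000/0.09 + 600 ≈ 4000600.0 mm ≈ 4001 m.
Near limit Dn = s·(H − f)/(H + s − 2f) = 360000 × (4000600.0 − 600) / (4000600.0 + 360000 − 2 × 600) = 360000 × 4000000.0 / 4359400.0 ≈ 330321 mm ≈ 330 m.

330 m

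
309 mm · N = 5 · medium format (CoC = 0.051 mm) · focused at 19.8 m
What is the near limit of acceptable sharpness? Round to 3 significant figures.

18.8 m

Hyperfocal distance H = f²/(N·c) + f = 309²/(5 × 0.051) + 309 = 95481/0.255 + 309 ≈ 374744.3 mm ≈ 374.7 m.
Near limit Dn = s·(H − f)/(H + s − 2f) = 19800 × (374744.3 − 309) / (374744.3 + 19800 − 2 × 309) = 19800 × 374435.3 / 393926.3 ≈ 18820 mm ≈ 18.8 m.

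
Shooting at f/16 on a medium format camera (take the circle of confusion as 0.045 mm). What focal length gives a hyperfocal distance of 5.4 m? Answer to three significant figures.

From H = f²/(N·c) + f, with f ≪ H: f ≈ √(H·N·c) = √(5400 × 16 × 0.045) = √3888.0 ≈ 62.35 mm.
Exact: f² + N·c·f − N·c·H = 0 ⇒ f = (−N·c + √((N·c)² + 4·N·c·H))/2 = (−0.72 + √15553)/2 ≈ 61.995 mm ≈ 62.0 mm.

62.0 mm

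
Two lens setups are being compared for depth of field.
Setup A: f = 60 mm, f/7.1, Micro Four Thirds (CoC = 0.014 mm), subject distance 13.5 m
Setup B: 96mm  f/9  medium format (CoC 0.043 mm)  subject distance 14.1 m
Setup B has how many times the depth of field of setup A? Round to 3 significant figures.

Setup A: H = 60²/(7.1×0.014) + 60 ≈ 36277.3 mm; DoF = Df − Dn = 21466 − 9846 ≈ 11620 mm.
Setup B: H = 96²/(9×0.043) + 96 ≈ 23910.0 mm; DoF = Df − Dn = 34228 − 8879 ≈ 25349 mm.
Ratio = 25349 / 11620 ≈ 2.18.

2.18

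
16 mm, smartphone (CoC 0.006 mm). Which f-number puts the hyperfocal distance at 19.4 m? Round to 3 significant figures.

f/2.20

Rearrange H = f²/(N·c) + f for N: N = f² / ((H − f)·c).
N = 16² / ((19400 − 16) × 0.006) = 256 / 116.3 ≈ 2.20.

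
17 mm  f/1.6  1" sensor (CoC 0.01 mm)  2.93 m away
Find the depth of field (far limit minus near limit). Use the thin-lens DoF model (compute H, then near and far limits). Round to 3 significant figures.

Hyperfocal distance H = f²/(N·c) + f = 17²/(1.6 × 0.01) + 17 = 289/0.016 + 17 ≈ 18079.5 mm ≈ 18.08 m.
Near limit Dn = s·(H − f)/(H + s − 2f) = 2930 × (18079.5 − 17) / (18079.5 + 2930 − 2 × 17) = 2930 × 18062.5 / 20975.5 ≈ 2523.09 mm.
Far limit Df = s·(H − f)/(H − s) = 2930 × (18079.5 − 17) / (18079.5 − 2930) = 2930 × 18062.5 / 15149.5 ≈ 3493.39 mm.
Depth of field = Df − Dn = 3493.39 − 2523.09 ≈ 970.30 mm ≈ 0.970 m.

0.970 m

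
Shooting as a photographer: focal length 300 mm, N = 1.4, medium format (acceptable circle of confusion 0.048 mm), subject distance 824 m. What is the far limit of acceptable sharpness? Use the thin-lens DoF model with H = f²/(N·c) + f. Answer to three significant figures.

2140 m

Hyperfocal distance H = f²/(N·c) + f = 300²/(1.4 × 0.048) + 300 = 90000/0.0672 + 300 ≈ 1339585.7 mm ≈ 1340 m.
Far limit Df = s·(H − f)/(H − s) = 824000 × (1339585.7 − 300) / (1339585.7 − 824000) = 824000 × 1339285.7 / 515585.7 ≈ 2140423 mm ≈ 2140 m.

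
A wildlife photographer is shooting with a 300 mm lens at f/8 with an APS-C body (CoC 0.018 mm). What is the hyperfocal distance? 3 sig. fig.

Hyperfocal distance H = f²/(N·c) + f = 300²/(8 × 0.018) + 300 = 90000/0.144 + 300 ≈ 625300.0 mm ≈ 625 m.

625 m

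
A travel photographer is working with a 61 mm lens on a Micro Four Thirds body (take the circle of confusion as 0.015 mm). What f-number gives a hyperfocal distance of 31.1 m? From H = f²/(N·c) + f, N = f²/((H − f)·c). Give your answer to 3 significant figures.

f/7.99

Rearrange H = f²/(N·c) + f for N: N = f² / ((H − f)·c).
N = 61² / ((31100 − 61) × 0.015) = 3721 / 465.6 ≈ 7.99.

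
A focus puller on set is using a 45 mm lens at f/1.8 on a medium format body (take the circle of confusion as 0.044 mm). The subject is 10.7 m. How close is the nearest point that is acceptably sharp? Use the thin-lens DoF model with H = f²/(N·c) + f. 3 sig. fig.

7.55 m

Hyperfocal distance H = f²/(N·c) + f = 45²/(1.8 × 0.044) + 45 = 2025/0.0792 + 45 ≈ 25613.2 mm ≈ 25.61 m.
Near limit Dn = s·(H − f)/(H + s − 2f) = 10700 × (25613.2 − 45) / (25613.2 + 10700 − 2 × 45) = 10700 × 25568.2 / 36223.2 ≈ 7552.6 mm ≈ 7.55 m.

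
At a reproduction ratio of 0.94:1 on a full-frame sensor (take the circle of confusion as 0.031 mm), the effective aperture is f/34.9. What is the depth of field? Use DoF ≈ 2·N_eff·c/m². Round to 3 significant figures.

2.45 mm

At magnification m, DoF ≈ 2·N_eff·c/m² = 2 × 34.9 × 0.031 / 0.94² = 2.164 / 0.8836 ≈ 2.45 mm.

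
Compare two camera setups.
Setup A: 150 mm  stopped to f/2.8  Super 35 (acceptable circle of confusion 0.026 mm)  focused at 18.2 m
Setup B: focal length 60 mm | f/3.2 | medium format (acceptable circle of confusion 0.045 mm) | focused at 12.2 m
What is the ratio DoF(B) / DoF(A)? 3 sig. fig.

7.27

Setup A: H = 150²/(2.8×0.026) + 150 ≈ 309215.9 mm; DoF = Df − Dn = 19328.8 − 17195.7 ≈ 2133.1 mm.
Setup B: H = 60²/(3.2×0.045) + 60 ≈ 25060.0 mm; DoF = Df − Dn = 23717 − 8212 ≈ 15505 mm.
Ratio = 15505 / 2133.1 ≈ 7.27.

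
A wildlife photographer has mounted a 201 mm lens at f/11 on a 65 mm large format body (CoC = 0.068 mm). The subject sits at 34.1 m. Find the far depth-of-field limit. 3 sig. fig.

91.6 m

Hyperfocal distance H = f²/(N·c) + f = 201²/(11 × 0.068) + 201 = 40401/0.748 + 201 ≈ 54213.0 mm ≈ 54.21 m.
Far limit Df = s·(H − f)/(H − s) = 34100 × (54213.0 − 201) / (54213.0 − 34100) = 34100 × 54012.0 / 20113.0 ≈ 91573 mm ≈ 91.6 m.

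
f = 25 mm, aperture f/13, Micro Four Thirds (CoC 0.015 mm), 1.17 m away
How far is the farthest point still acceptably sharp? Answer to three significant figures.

1.82 m

Hyperfocal distance H = f²/(N·c) + f = 25²/(13 × 0.015) + 25 = 625/0.195 + 25 ≈ 3230.1 mm ≈ 3.230 m.
Far limit Df = s·(H − f)/(H − s) = 1170 × (3230.1 − 25) / (3230.1 − 1170) = 1170 × 3205.1 / 2060.1 ≈ 1820.3 mm ≈ 1.82 m.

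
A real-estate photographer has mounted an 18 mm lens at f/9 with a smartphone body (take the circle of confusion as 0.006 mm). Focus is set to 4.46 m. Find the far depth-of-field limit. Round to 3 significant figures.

Hyperfocal distance H = f²/(N·c) + f = 18²/(9 × 0.006) + 18 = 324/0.054 + 18 ≈ 6018.0 mm ≈ 6.018 m.
Far limit Df = s·(H − f)/(H − s) = 4460 × (6018.0 − 18) / (6018.0 − 4460) = 4460 × 6000.0 / 1558.0 ≈ 17176 mm ≈ 17.2 m.

17.2 m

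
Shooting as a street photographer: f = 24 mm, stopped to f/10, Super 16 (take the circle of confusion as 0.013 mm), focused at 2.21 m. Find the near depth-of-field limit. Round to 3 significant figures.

1.48 m

Hyperfocal distance H = f²/(N·c) + f = 24²/(10 × 0.013) + 24 = 576/0.13 + 24 ≈ 4454.8 mm ≈ 4.455 m.
Near limit Dn = s·(H − f)/(H + s − 2f) = 2210 × (4454.8 − 24) / (4454.8 + 2210 − 2 × 24) = 2210 × 4430.8 / 6616.8 ≈ 1479.9 mm ≈ 1.48 m.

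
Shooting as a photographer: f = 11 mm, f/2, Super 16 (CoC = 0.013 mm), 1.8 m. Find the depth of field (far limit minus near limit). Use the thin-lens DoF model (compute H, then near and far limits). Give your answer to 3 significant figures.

Hyperfocal distance H = f²/(N·c) + f = 11²/(2 × 0.013) + 11 = 121/0.026 + 11 ≈ 4664.8 mm ≈ 4.665 m.
Near limit Dn = s·(H − f)/(H + s − 2f) = 1800 × (4664.8 − 11) / (4664.8 + 1800 − 2 × 11) = 1800 × 4653.8 / 6442.8 ≈ 1300.2 mm.
Far limit Df = s·(H − f)/(H − s) = 1800 × (4664.8 − 11) / (4664.8 − 1800) = 1800 × 4653.8 / 2864.8 ≈ 2924.0 mm.
Depth of field = Df − Dn = 2924.0 − 1300.2 ≈ 1623.8 mm ≈ 1.62 m.

1.62 m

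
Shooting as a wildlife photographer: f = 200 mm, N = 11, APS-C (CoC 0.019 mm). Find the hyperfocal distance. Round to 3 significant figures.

192 m

Hyperfocal distance H = f²/(N·c) + f = 200²/(11 × 0.019) + 200 = 40000/0.209 + 200 ≈ 191587.6 mm ≈ 192 m.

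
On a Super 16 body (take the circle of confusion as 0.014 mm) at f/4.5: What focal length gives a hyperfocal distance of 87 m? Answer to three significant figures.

From H = f²/(N·c) + f, with f ≪ H: f ≈ √(H·N·c) = √(87000 × 4.5 × 0.014) = √5481.0 ≈ 74.03 mm.
The +f correction barely moves this — solving exactly, f² + N·c·f − N·c·H = 0 ⇒ f = (−N·c + √((N·c)² + 4·N·c·H))/2 = (−0.063 + √21924)/2 ≈ 74.002 mm, so f ≈ 74.0 mm.

74.0 mm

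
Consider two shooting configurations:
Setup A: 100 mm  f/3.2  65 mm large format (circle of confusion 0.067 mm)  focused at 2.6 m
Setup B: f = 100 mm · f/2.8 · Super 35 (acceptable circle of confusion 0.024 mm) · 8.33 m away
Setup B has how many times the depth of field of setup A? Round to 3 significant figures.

3.31

Setup A: H = 100²/(3.2×0.067) + 100 ≈ 46741.8 mm; DoF = Df − Dn = 2747.25 − 2467.73 ≈ 279.52 mm.
Setup B: H = 100²/(2.8×0.024) + 100 ≈ 148909.5 mm; DoF = Df − Dn = 8817.67 − 7893.45 ≈ 924.22 mm.
Ratio = 924.22 / 279.52 ≈ 3.31.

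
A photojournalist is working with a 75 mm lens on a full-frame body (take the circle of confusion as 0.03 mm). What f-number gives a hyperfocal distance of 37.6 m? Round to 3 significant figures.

Rearrange H = f²/(N·c) + f for N: N = f² / ((H − f)·c).
N = 75² / ((37600 − 75) × 0.03) = 5625 / 1126 ≈ 5.

f/5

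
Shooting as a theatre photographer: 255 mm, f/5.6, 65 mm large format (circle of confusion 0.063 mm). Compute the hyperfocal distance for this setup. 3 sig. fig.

185 m

Hyperfocal distance H = f²/(N·c) + f = 255²/(5.6 × 0.063) + 255 = 65025/0.3528 + 255 ≈ 184566.2 mm ≈ 185 m.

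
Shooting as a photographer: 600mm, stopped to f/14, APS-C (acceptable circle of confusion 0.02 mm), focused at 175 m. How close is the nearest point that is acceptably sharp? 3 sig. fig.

154 m

Hyperfocal distance H = f²/(N·c) + f = 600²/(14 × 0.02) + 600 = 360000/0.28 + 600 ≈ 1286314.3 mm ≈ 1286 m.
Near limit Dn = s·(H − f)/(H + s − 2f) = 175000 × (1286314.3 − 600) / (1286314.3 + 175000 − 2 × 600) = 175000 × 1285714.3 / 1460114.3 ≈ 154098 mm ≈ 154 m.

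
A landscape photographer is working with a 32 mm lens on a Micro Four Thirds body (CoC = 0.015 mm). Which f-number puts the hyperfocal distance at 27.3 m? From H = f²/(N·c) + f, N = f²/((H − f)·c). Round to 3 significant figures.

Rearrange H = f²/(N·c) + f for N: N = f² / ((H − f)·c).
N = 32² / ((27300 − 32) × 0.015) = 1024 / 409.0 ≈ 2.50.

f/2.50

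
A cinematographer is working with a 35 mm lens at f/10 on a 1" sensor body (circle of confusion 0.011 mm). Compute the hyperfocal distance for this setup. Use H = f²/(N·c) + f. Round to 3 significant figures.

Hyperfocal distance H = f²/(N·c) + f = 35²/(10 × 0.011) + 35 = 1225/0.11 + 35 ≈ 11171.4 mm ≈ 11.2 m.

11.2 m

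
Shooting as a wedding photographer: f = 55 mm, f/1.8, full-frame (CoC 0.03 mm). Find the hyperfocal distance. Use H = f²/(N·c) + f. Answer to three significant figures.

56.1 m

Hyperfocal distance H = f²/(N·c) + f = 55²/(1.8 × 0.03) + 55 = 3025/0.054 + 55 ≈ 56073.5 mm ≈ 56.1 m.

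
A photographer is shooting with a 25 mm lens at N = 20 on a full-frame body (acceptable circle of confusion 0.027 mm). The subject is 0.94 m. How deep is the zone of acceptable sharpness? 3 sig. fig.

3.96 m

Hyperfocal distance H = f²/(N·c) + f = 25²/(20 × 0.027) + 25 = 625/0.54 + 25 ≈ 1182.4 mm ≈ 1.182 m.
Near limit Dn = s·(H − f)/(H + s − 2f) = 940 × (1182.4 − 25) / (1182.4 + 940 − 2 × 25) = 940 × 1157.4 / 2072.4 ≈ 525.0 mm.
Far limit Df = s·(H − f)/(H − s) = 940 × (1182.4 − 25) / (1182.4 − 940) = 940 × 1157.4 / 242.4 ≈ 4488.2 mm.
Depth of field = Df − Dn = 4488.2 − 525.0 ≈ 3963.2 mm ≈ 3.96 m.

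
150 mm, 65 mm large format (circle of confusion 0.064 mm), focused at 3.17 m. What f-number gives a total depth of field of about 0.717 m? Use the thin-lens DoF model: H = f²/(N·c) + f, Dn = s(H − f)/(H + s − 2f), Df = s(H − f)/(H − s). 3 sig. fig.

Write h = H − f = f²/(N·c). The thin-lens limits are Dn = s·h/(h + (s−f)) and Df = s·h/(h − (s−f)), so DoF = Df − Dn = 2·s·(s−f)·h / (h² − (s−f)²).
That is a quadratic in h: DoF·h² − 2·s·(s−f)·h − DoF·(s−f)² = 0 ⇒ h = (s−f)·(s + √(s² + DoF²)) / DoF = 3020 × (3170 + √(3170² + 717²)) / 717 = 3020 × (3170 + 3250.08) / 717 ≈ 27041 mm.
Then N = f²/(c·h) = 150² / (0.064 × 27041) = 22500 / 1730.6 ≈ 13.

f/13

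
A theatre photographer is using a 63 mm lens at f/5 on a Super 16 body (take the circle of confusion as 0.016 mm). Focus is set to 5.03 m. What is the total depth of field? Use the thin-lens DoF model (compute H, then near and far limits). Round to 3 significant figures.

Hyperfocal distance H = f²/(N·c) + f = 63²/(5 × 0.016) + 63 = 3969/0.08 + 63 ≈ 49675.5 mm ≈ 49.68 m.
Near limit Dn = s·(H − f)/(H + s − 2f) = 5030 × (49675.5 − 63) / (49675.5 + 5030 − 2 × 63) = 5030 × 49612.5 / 54579.5 ≈ 4572.2 mm.
Far limit Df = s·(H − f)/(H − s) = 5030 × (49675.5 − 63) / (49675.5 − 5030) = 5030 × 49612.5 / 44645.5 ≈ 5589.6 mm.
Depth of field = Df − Dn = 5589.6 − 4572.2 ≈ 1017.4 mm ≈ 1.02 m.

1.02 m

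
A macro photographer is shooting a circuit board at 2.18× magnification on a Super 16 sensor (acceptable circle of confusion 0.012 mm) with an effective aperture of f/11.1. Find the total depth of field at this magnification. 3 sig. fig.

At magnification m, DoF ≈ 2·N_eff·c/m² = 2 × 11.1 × 0.012 / 2.18² = 0.2664 / 4.752 ≈ 0.0561 mm.

0.0561 mm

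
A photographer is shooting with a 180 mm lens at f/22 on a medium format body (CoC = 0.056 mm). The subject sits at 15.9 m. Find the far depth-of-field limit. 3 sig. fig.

39.5 m

Hyperfocal distance H = f²/(N·c) + f = 180²/(22 × 0.056) + 180 = 32400/1.232 + 180 ≈ 26478.7 mm ≈ 26.48 m.
Far limit Df = s·(H − f)/(H − s) = 15900 × (26478.7 − 180) / (26478.7 − 15900) = 15900 × 26298.7 / 10578.7 ≈ 39527 mm ≈ 39.5 m.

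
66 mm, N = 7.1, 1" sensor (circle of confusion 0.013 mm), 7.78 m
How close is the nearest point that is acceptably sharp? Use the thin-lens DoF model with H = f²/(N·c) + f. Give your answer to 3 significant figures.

6.69 m

Hyperfocal distance H = f²/(N·c) + f = 66²/(7.1 × 0.013) + 66 = 4356/0.0923 + 66 ≈ 47259.9 mm ≈ 47.26 m.
Near limit Dn = s·(H − f)/(H + s − 2f) = 7780 × (47259.9 − 66) / (47259.9 + 7780 − 2 × 66) = 7780 × 47193.9 / 54907.9 ≈ 6687.0 mm ≈ 6.69 m.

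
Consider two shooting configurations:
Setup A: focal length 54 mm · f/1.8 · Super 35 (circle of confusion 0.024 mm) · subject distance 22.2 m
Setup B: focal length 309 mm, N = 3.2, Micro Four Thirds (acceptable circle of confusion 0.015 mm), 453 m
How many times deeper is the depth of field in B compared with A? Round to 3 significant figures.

Setup A: H = 54²/(1.8×0.024) + 54 ≈ 67554.0 mm; DoF = Df − Dn = 33040 − 16716 ≈ 16324 mm.
Setup B: H = 309²/(3.2×0.015) + 309 ≈ 1989496.5 mm; DoF = Df − Dn = 586465 − 369020 ≈ 217445 mm.
Ratio = 217445 / 16324 ≈ 13.3.

13.3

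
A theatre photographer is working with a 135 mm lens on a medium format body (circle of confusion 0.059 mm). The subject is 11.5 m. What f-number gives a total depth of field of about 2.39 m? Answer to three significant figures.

f/2.79

Write h = H − f = f²/(N·c). The thin-lens limits are Dn = s·h/(h + (s−f)) and Df = s·h/(h − (s−f)), so DoF = Df − Dn = 2·s·(s−f)·h / (h² − (s−f)²).
That is a quadratic in h: DoF·h² − 2·s·(s−f)·h − DoF·(s−f)² = 0 ⇒ h = (s−f)·(s + √(s² + DoF²)) / DoF = 11365 × (11500 + √(11500² + 2390²)) / 2390 = 11365 × (11500 + 11745.7) / 2390 ≈ 110539 mm.
Then N = f²/(c·h) = 135² / (0.059 × 110539) = 18225 / 6521.8 ≈ 2.79.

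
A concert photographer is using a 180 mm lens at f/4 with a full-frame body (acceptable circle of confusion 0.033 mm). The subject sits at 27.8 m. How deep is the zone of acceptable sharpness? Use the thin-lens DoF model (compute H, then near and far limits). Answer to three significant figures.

6.34 m

Hyperfocal distance H = f²/(N·c) + f = 180²/(4 × 0.033) + 180 = 32400/0.132 + 180 ≈ 245634.5 mm ≈ 245.6 m.
Near limit Dn = s·(H − f)/(H + s − 2f) = 27800 × (245634.5 − 180) / (245634.5 + 27800 − 2 × 180) = 27800 × 245454.5 / 273074.5 ≈ 24988.2 mm.
Far limit Df = s·(H − f)/(H − s) = 27800 × (245634.5 − 180) / (245634.5 − 27800) = 27800 × 245454.5 / 217834.5 ≈ 31324.9 mm.
Depth of field = Df − Dn = 31324.9 − 24988.2 ≈ 6336.7 mm ≈ 6.34 m.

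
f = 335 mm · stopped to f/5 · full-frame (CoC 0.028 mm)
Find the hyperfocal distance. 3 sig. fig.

802 m

Hyperfocal distance H = f²/(N·c) + f = 335²/(5 × 0.028) + 335 = 112225/0.14 + 335 ≈ 801942.1 mm ≈ 802 m.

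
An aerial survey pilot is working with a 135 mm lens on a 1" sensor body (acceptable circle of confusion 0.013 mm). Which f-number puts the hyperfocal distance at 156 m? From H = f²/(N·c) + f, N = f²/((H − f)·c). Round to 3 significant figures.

f/8.99

Rearrange H = f²/(N·c) + f for N: N = f² / ((H − f)·c).
N = 135² / ((156000 − 135) × 0.013) = 18225 / 2026 ≈ 8.99.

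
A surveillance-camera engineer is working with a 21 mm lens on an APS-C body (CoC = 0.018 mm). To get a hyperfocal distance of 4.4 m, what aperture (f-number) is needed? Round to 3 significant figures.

f/5.59

Rearrange H = f²/(N·c) + f for N: N = f² / ((H − f)·c).
N = 21² / ((4400 − 21) × 0.018) = 441 / 78.82 ≈ 5.59.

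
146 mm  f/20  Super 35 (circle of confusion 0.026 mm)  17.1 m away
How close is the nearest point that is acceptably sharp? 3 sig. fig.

12.1 m

Hyperfocal distance H = f²/(N·c) + f = 146²/(20 × 0.026) + 146 = 21316/0.52 + 146 ≈ 41138.3 mm ≈ 41.14 m.
Near limit Dn = s·(H − f)/(H + s − 2f) = 17100 × (41138.3 − 146) / (41138.3 + 17100 − 2 × 146) = 17100 × 40992.3 / 57946.3 ≈ 12097 mm ≈ 12.1 m.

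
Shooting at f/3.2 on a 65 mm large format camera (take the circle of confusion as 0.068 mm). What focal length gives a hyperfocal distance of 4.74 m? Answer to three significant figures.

From H = f²/(N·c) + f, with f ≪ H: f ≈ √(H·N·c) = √(4740 × 3.2 × 0.068) = √1031.4 ≈ 32.12 mm.
Exact: f² + N·c·f − N·c·H = 0 ⇒ f = (−N·c + √((N·c)² + 4·N·c·H))/2 = (−0.2176 + √4125.7)/2 ≈ 32.007 mm ≈ 32.0 mm.

32.0 mm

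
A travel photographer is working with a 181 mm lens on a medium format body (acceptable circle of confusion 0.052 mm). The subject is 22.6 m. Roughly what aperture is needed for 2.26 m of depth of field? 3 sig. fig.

Write h = H − f = f²/(N·c). The thin-lens limits are Dn = s·h/(h + (s−f)) and Df = s·h/(h − (s−f)), so DoF = Df − Dn = 2·s·(s−f)·h / (h² − (s−f)²).
That is a quadratic in h: DoF·h² − 2·s·(s−f)·h − DoF·(s−f)² = 0 ⇒ h = (s−f)·(s + √(s² + DoF²)) / DoF = 22419 × (22600 + √(22600² + 2260²)) / 2260 = 22419 × (22600 + 22712.7) / 2260 ≈ 449498 mm.
Then N = f²/(c·h) = 181² / (0.052 × 449498) = 32761 / 23374 ≈ 1.40.

f/1.40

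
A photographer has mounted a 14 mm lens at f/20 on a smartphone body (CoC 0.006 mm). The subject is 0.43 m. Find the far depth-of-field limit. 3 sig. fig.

Hyperfocal distance H = f²/(N·c) + f = 14²/(20 × 0.006) + 14 = 196/0.12 + 14 ≈ 1647.3 mm ≈ 1.647 m.
Far limit Df = s·(H − f)/(H − s) = 430 × (1647.3 − 14) / (1647.3 − 430) = 430 × 1633.3 / 1217.3 ≈ 576.94 mm ≈ 0.577 m.

0.577 m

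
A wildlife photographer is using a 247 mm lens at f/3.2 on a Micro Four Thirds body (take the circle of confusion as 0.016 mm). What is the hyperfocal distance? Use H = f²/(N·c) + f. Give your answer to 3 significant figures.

Hyperfocal distance H = f²/(N·c) + f = 247²/(3.2 × 0.016) + 247 = 61009/0.0512 + 247 ≈ 1191829.0 mm ≈ 1190 m.

1190 m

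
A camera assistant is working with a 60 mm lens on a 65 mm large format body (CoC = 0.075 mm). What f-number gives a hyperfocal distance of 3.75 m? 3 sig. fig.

f/13

Rearrange H = f²/(N·c) + f for N: N = f² / ((H − f)·c).
N = 60² / ((3750 − 60) × 0.075) = 3600 / 276.8 ≈ 13.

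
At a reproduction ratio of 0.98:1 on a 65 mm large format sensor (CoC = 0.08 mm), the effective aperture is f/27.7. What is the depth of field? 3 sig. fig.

4.61 mm

At magnification m, DoF ≈ 2·N_eff·c/m² = 2 × 27.7 × 0.08 / 0.98² = 4.432 / 0.9604 ≈ 4.61 mm.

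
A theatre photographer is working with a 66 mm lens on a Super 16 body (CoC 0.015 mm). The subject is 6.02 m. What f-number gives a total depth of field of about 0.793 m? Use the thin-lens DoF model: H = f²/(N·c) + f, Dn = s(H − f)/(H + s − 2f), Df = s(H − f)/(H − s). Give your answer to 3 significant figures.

f/3.20

Write h = H − f = f²/(N·c). The thin-lens limits are Dn = s·h/(h + (s−f)) and Df = s·h/(h − (s−f)), so DoF = Df − Dn = 2·s·(s−f)·h / (h² − (s−f)²).
That is a quadratic in h: DoF·h² − 2·s·(s−f)·h − DoF·(s−f)² = 0 ⇒ h = (s−f)·(s + √(s² + DoF²)) / DoF = 5954 × (6020 + √(6020² + 793²)) / 793 = 5954 × (6020 + 6072.01) / 793 ≈ 90789 mm.
Then N = f²/(c·h) = 66² / (0.015 × 90789) = 4356 / 1361.8 ≈ 3.20.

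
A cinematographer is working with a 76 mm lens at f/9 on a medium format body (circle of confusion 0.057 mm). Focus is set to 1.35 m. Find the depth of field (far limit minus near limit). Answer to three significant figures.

Hyperfocal distance H = f²/(N·c) + f = 76²/(9 × 0.057) + 76 = 5776/0.513 + 76 ≈ 11335.3 mm ≈ 11.34 m.
Near limit Dn = s·(H − f)/(H + s − 2f) = 1350 × (11335.3 − 76) / (11335.3 + 1350 − 2 × 76) = 1350 × 11259.3 / 12533.3 ≈ 1212.77 mm.
Far limit Df = s·(H − f)/(H − s) = 1350 × (11335.3 − 76) / (11335.3 − 1350) = 1350 × 11259.3 / 9985.3 ≈ 1522.24 mm.
Depth of field = Df − Dn = 1522.24 − 1212.77 ≈ 309.47 mm.

309 mm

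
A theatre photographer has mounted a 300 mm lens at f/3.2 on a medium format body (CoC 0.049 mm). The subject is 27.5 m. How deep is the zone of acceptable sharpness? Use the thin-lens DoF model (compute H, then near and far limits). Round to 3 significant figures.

2.61 m

Hyperfocal distance H = f²/(N·c) + f = 300²/(3.2 × 0.049) + 300 = 90000/0.1568 + 300 ≈ 574279.6 mm ≈ 574.3 m.
Near limit Dn = s·(H − f)/(H + s − 2f) = 27500 × (574279.6 − 300) / (574279.6 + 27500 − 2 × 300) = 27500 × 573979.6 / 601179.6 ≈ 26255.8 mm.
Far limit Df = s·(H − f)/(H − s) = 27500 × (574279.6 − 300) / (574279.6 − 27500) = 27500 × 573979.6 / 546779.6 ≈ 28868.0 mm.
Depth of field = Df − Dn = 28868.0 − 26255.8 ≈ 2612.2 mm ≈ 2.61 m.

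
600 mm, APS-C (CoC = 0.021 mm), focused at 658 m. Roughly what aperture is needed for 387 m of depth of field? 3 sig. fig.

f/7.10

Write h = H − f = f²/(N·c). The thin-lens limits are Dn = s·h/(h + (s−f)) and Df = s·h/(h − (s−f)), so DoF = Df − Dn = 2·s·(s−f)·h / (h² − (s−f)²).
That is a quadratic in h: DoF·h² − 2·s·(s−f)·h − DoF·(s−f)² = 0 ⇒ h = (s−f)·(s + √(s² + DoF²)) / DoF = 657400 × (658000 + √(658000² + 387000²)) / 387000 = 657400 × (658000 + 763370) / 387000 ≈ 2414492 mm.
Then N = f²/(c·h) = 600² / (0.021 × 2414492) = 360000 / 50704 ≈ 7.10.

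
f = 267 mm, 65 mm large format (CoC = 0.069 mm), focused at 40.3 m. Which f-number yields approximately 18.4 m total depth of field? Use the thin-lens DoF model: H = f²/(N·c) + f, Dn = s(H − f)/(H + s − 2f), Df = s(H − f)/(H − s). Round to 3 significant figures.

Write h = H − f = f²/(N·c). The thin-lens limits are Dn = s·h/(h + (s−f)) and Df = s·h/(h − (s−f)), so DoF = Df − Dn = 2·s·(s−f)·h / (h² − (s−f)²).
That is a quadratic in h: DoF·h² − 2·s·(s−f)·h − DoF·(s−f)² = 0 ⇒ h = (s−f)·(s + √(s² + DoF²)) / DoF = 40033 × (40300 + √(40300² + 18400²)) / 18400 = 40033 × (40300 + 44301.8) / 18400 ≈ 184069 mm.
Then N = f²/(c·h) = 267² / (0.069 × 184069) = 71289 / 12701 ≈ 5.61.

f/5.61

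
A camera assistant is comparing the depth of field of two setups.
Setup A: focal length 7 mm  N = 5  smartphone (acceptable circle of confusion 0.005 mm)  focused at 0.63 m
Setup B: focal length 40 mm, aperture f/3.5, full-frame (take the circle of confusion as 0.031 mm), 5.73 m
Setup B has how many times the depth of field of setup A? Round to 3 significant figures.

11.7

Setup A: H = 7²/(5×0.005) + 7 ≈ 1967.0 mm; DoF = Df − Dn = 923.56 − 478.05 ≈ 445.51 mm.
Setup B: H = 40²/(3.5×0.031) + 40 ≈ 14786.5 mm; DoF = Df − Dn = 9330.0 − 4134.6 ≈ 5195.4 mm.
Ratio = 5195.4 / 445.51 ≈ 11.7.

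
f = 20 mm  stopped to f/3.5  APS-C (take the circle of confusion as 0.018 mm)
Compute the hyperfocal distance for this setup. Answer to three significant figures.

Hyperfocal distance H = f²/(N·c) + f = 20²/(3.5 × 0.018) + 20 = 400/0.063 + 20 ≈ 6369.2 mm ≈ 6.37 m.

6.37 m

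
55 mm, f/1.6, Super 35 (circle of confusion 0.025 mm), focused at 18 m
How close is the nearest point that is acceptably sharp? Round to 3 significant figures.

14.5 m

Hyperfocal distance H = f²/(N·c) + f = 55²/(1.6 × 0.025) + 55 = 3025/0.04 + 55 ≈ 75680.0 mm ≈ 75.68 m.
Near limit Dn = s·(H − f)/(H + s − 2f) = 18000 × (75680.0 − 55) / (75680.0 + 18000 − 2 × 55) = 18000 × 75625.0 / 93570.0 ≈ 14548 mm ≈ 14.5 m.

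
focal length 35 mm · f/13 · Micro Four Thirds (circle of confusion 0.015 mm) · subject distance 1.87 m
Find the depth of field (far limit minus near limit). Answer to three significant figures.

Hyperfocal distance H = f²/(N·c) + f = 35²/(13 × 0.015) + 35 = 1225/0.195 + 35 ≈ 6317.1 mm ≈ 6.317 m.
Near limit Dn = s·(H − f)/(H + s − 2f) = 1870 × (6317.1 − 35) / (6317.1 + 1870 − 2 × 35) = 1870 × 6282.1 / 8117.1 ≈ 1447.3 mm.
Far limit Df = s·(H − f)/(H − s) = 1870 × (6317.1 − 35) / (6317.1 − 1870) = 1870 × 6282.1 / 4447.1 ≈ 2641.6 mm.
Depth of field = Df − Dn = 2641.6 − 1447.3 ≈ 1194.3 mm ≈ 1.19 m.

1.19 m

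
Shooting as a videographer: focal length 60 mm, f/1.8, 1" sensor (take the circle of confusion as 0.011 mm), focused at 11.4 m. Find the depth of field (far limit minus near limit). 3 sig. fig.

1.43 m

Hyperfocal distance H = f²/(N·c) + f = 60²/(1.8 × 0.011) + 60 = 3600/0.0198 + 60 ≈ 181878.2 mm ≈ 181.9 m.
Near limit Dn = s·(H − f)/(H + s − 2f) = 11400 × (181878.2 − 60) / (181878.2 + 11400 − 2 × 60) = 11400 × 181818.2 / 193158.2 ≈ 10730.7 mm.
Far limit Df = s·(H − f)/(H − s) = 11400 × (181878.2 − 60) / (181878.2 − 11400) = 11400 × 181818.2 / 170478.2 ≈ 12158.3 mm.
Depth of field = Df − Dn = 12158.3 − 10730.7 ≈ 1427.6 mm ≈ 1.43 m.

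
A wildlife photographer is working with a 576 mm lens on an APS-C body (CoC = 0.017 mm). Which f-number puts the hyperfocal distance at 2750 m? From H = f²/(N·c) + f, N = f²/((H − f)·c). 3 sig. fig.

Rearrange H = f²/(N·c) + f for N: N = f² / ((H − f)·c).
N = 576² / ((2750000 − 576) × 0.017) = 331776 / 46740 ≈ 7.10.

f/7.10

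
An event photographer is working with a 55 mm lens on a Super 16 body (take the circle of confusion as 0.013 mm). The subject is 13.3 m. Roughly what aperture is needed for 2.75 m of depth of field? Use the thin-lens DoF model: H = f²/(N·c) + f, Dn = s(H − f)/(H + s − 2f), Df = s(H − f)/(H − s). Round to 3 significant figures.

Write h = H − f = f²/(N·c). The thin-lens limits are Dn = s·h/(h + (s−f)) and Df = s·h/(h − (s−f)), so DoF = Df − Dn = 2·s·(s−f)·h / (h² − (s−f)²).
That is a quadratic in h: DoF·h² − 2·s·(s−f)·h − DoF·(s−f)² = 0 ⇒ h = (s−f)·(s + √(s² + DoF²)) / DoF = 13245 × (13300 + √(13300² + 2750²)) / 2750 = 13245 × (13300 + 13581.3) / 2750 ≈ 129470 mm.
Then N = f²/(c·h) = 55² / (0.013 × 129470) = 3025 / 1683.1 ≈ 1.80.

f/1.80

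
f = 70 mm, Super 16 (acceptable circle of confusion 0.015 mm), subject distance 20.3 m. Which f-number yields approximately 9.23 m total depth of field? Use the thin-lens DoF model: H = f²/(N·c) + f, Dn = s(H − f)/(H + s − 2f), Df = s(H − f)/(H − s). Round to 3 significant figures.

Write h = H − f = f²/(N·c). The thin-lens limits are Dn = s·h/(h + (s−f)) and Df = s·h/(h − (s−f)), so DoF = Df − Dn = 2·s·(s−f)·h / (h² − (s−f)²).
That is a quadratic in h: DoF·h² − 2·s·(s−f)·h − DoF·(s−f)² = 0 ⇒ h = (s−f)·(s + √(s² + DoF²)) / DoF = 20230 × (20300 + √(20300² + 9230²)) / 9230 = 20230 × (20300 + 22299.8) / 9230 ≈ 93369 mm.
Then N = f²/(c·h) = 70² / (0.015 × 93369) = 4900 / 1400.5 ≈ 3.50.

f/3.50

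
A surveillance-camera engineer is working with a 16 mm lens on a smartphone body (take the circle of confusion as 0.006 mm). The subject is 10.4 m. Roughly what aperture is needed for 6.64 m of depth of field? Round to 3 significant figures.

Write h = H − f = f²/(N·c). The thin-lens limits are Dn = s·h/(h + (s−f)) and Df = s·h/(h − (s−f)), so DoF = Df − Dn = 2·s·(s−f)·h / (h² − (s−f)²).
That is a quadratic in h: DoF·h² − 2·s·(s−f)·h − DoF·(s−f)² = 0 ⇒ h = (s−f)·(s + √(s² + DoF²)) / DoF = 10384 × (10400 + √(10400² + 6640²)) / 6640 = 10384 × (10400 + 12338.9) / 6640 ≈ 35560 mm.
Then N = f²/(c·h) = 16² / (0.006 × 35560) = 256 / 213.36 ≈ 1.20.

f/1.20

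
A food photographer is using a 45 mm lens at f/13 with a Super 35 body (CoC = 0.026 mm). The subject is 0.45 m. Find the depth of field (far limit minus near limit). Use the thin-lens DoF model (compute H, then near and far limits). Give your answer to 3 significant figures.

Hyperfocal distance H = f²/(N·c) + f = 45²/(13 × 0.026) + 45 = 2025/0.338 + 45 ≈ 6036.1 mm ≈ 6.036 m.
Near limit Dn = s·(H − f)/(H + s − 2f) = 450 × (6036.1 − 45) / (6036.1 + 450 − 2 × 45) = 450 × 5991.1 / 6396.1 ≈ 421.506 mm.
Far limit Df = s·(H − f)/(H − s) = 450 × (6036.1 − 45) / (6036.1 − 450) = 450 × 5991.1 / 5586.1 ≈ 482.625 mm.
Depth of field = Df − Dn = 482.625 − 421.506 ≈ 61.119 mm.

61.1 mm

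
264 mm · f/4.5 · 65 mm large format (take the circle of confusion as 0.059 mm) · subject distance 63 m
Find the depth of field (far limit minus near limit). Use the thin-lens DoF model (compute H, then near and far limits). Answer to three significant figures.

Hyperfocal distance H = f²/(N·c) + f = 264²/(4.5 × 0.059) + 264 = 69696/0.2655 + 264 ≈ 262772.5 mm ≈ 262.8 m.
Near limit Dn = s·(H − f)/(H + s − 2f) = 63000 × (262772.5 − 264) / (262772.5 + 63000 − 2 × 264) = 63000 × 262508.5 / 325244.5 ≈ 50848 mm.
Far limit Df = s·(H − f)/(H − s) = 63000 × (262772.5 − 264) / (262772.5 − 63000) = 63000 × 262508.5 / 199772.5 ≈ 82784 mm.
Depth of field = Df − Dn = 82784 − 50848 ≈ 31936 mm ≈ 31.9 m.

31.9 m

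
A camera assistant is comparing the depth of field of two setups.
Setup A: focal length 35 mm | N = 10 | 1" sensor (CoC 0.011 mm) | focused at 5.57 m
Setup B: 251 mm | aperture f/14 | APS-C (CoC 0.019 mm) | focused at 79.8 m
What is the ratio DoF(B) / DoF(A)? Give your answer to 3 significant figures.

8.22

Setup A: H = 35²/(10×0.011) + 35 ≈ 11171.4 mm; DoF = Df − Dn = 11074.0 − 3720.7 ≈ 7353.3 mm.
Setup B: H = 251²/(14×0.019) + 251 ≈ 237096.9 mm; DoF = Df − Dn = 120157 − 59736 ≈ 60421 mm.
Ratio = 60421 / 7353.3 ≈ 8.22.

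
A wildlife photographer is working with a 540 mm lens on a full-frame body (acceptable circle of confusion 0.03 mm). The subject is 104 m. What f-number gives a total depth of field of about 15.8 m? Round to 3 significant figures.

Write h = H − f = f²/(N·c). The thin-lens limits are Dn = s·h/(h + (s−f)) and Df = s·h/(h − (s−f)), so DoF = Df − Dn = 2·s·(s−f)·h / (h² − (s−f)²).
That is a quadratic in h: DoF·h² − 2·s·(s−f)·h − DoF·(s−f)² = 0 ⇒ h = (s−f)·(s + √(s² + DoF²)) / DoF = 103460 × (104000 + √(104000² + 15800²)) / 15800 = 103460 × (104000 + 105193) / 15800 ≈ 1369819 mm.
Then N = f²/(c·h) = 540² / (0.03 × 1369819) = 291600 / 41095 ≈ 7.10.

f/7.10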